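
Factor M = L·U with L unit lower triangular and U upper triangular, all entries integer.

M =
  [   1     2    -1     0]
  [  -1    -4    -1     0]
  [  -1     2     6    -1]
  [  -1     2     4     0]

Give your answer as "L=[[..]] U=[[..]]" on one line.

L=[[1,0,0,0],[-1,1,0,0],[-1,-2,1,0],[-1,-2,-1,1]] U=[[1,2,-1,0],[0,-2,-2,0],[0,0,1,-1],[0,0,0,-1]]

  r1 -= -1·r0 → [0,-2,-2,0]
  r2 -= -1·r0 → [0,4,5,-1]
  r3 -= -1·r0 → [0,4,3,0]
  r2 -= -2·r1 → [0,0,1,-1]
  r3 -= -2·r1 → [0,0,-1,0]
  r3 -= -1·r2 → [0,0,0,-1]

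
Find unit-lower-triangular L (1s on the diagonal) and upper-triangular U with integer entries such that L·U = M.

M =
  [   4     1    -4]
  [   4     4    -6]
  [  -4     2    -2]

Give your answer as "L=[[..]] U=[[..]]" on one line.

L=[[1,0,0],[1,1,0],[-1,1,1]] U=[[4,1,-4],[0,3,-2],[0,0,-4]]

  R1 -= 1·R0 → [0,3,-2]
  R2 -= -1·R0 → [0,3,-6]
  R2 -= 1·R1 → [0,0,-4]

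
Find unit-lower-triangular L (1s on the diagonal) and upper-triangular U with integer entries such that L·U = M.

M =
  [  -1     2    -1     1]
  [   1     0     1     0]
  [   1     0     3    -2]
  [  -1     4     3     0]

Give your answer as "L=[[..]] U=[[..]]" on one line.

L=[[1,0,0,0],[-1,1,0,0],[-1,1,1,0],[1,1,2,1]] U=[[-1,2,-1,1],[0,2,0,1],[0,0,2,-2],[0,0,0,2]]

  R1 -= -1·R0 → [0,2,0,1]
  R2 -= -1·R0 → [0,2,2,-1]
  R3 -= 1·R0 → [0,2,4,-1]
  R2 -= 1·R1 → [0,0,2,-2]
  R3 -= 1·R1 → [0,0,4,-2]
  R3 -= 2·R2 → [0,0,0,2]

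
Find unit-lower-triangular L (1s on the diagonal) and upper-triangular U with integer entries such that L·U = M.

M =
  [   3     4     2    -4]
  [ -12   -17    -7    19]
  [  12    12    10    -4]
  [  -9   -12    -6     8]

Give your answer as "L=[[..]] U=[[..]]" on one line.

  row1 -= -4·row0 → [0,-1,1,3]
  row2 -= 4·row0 → [0,-4,2,12]
  row3 -= -3·row0 → [0,0,0,-4]
  row2 -= 4·row1 → [0,0,-2,0]
  row3 -= 0·row1 → [0,0,0,-4]
  row3 -= 0·row2 → [0,0,0,-4]

L=[[1,0,0,0],[-4,1,0,0],[4,4,1,0],[-3,0,0,1]] U=[[3,4,2,-4],[0,-1,1,3],[0,0,-2,0],[0,0,0,-4]]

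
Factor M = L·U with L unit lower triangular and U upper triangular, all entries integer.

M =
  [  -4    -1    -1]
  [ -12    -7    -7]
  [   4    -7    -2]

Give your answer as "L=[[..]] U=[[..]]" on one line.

  R1 -= 3·R0 → [0,-4,-4]
  R2 -= -1·R0 → [0,-8,-3]
  R2 -= 2·R1 → [0,0,5]

L=[[1,0,0],[3,1,0],[-1,2,1]] U=[[-4,-1,-1],[0,-4,-4],[0,0,5]]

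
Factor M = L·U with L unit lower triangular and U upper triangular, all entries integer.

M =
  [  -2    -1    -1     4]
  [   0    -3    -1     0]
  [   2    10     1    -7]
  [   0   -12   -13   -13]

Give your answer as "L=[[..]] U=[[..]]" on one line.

L=[[1,0,0,0],[0,1,0,0],[-1,-3,1,0],[0,4,3,1]] U=[[-2,-1,-1,4],[0,-3,-1,0],[0,0,-3,-3],[0,0,0,-4]]

  r1 -= 0·r0 → [0,-3,-1,0]
  r2 -= -1·r0 → [0,9,0,-3]
  r3 -= 0·r0 → [0,-12,-13,-13]
  r2 -= -3·r1 → [0,0,-3,-3]
  r3 -= 4·r1 → [0,0,-9,-13]
  r3 -= 3·r2 → [0,0,0,-4]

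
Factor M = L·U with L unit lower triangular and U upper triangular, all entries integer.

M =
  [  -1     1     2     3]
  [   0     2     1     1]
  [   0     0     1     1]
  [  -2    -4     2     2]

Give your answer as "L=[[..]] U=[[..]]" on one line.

  R1 -= 0·R0 → [0,2,1,1]
  R2 -= 0·R0 → [0,0,1,1]
  R3 -= 2·R0 → [0,-6,-2,-4]
  R2 -= 0·R1 → [0,0,1,1]
  R3 -= -3·R1 → [0,0,1,-1]
  R3 -= 1·R2 → [0,0,0,-2]

L=[[1,0,0,0],[0,1,0,0],[0,0,1,0],[2,-3,1,1]] U=[[-1,1,2,3],[0,2,1,1],[0,0,1,1],[0,0,0,-2]]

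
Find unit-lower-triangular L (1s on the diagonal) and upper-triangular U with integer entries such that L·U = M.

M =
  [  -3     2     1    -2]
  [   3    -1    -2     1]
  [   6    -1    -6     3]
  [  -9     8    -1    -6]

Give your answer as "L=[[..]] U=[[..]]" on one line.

  r1 -= -1·r0 → [0,1,-1,-1]
  r2 -= -2·r0 → [0,3,-4,-1]
  r3 -= 3·r0 → [0,2,-4,0]
  r2 -= 3·r1 → [0,0,-1,2]
  r3 -= 2·r1 → [0,0,-2,2]
  r3 -= 2·r2 → [0,0,0,-2]

L=[[1,0,0,0],[-1,1,0,0],[-2,3,1,0],[3,2,2,1]] U=[[-3,2,1,-2],[0,1,-1,-1],[0,0,-1,2],[0,0,0,-2]]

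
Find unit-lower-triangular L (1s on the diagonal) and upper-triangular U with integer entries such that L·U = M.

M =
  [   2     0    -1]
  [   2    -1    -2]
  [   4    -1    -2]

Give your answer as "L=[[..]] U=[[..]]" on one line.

  R1 -= 1·R0 → [0,-1,-1]
  R2 -= 2·R0 → [0,-1,0]
  R2 -= 1·R1 → [0,0,1]

L=[[1,0,0],[1,1,0],[2,1,1]] U=[[2,0,-1],[0,-1,-1],[0,0,1]]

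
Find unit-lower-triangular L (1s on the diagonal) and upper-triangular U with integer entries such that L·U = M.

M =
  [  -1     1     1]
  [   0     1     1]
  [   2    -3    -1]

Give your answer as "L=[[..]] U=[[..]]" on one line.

L=[[1,0,0],[0,1,0],[-2,-1,1]] U=[[-1,1,1],[0,1,1],[0,0,2]]

  r1 -= 0·r0 → [0,1,1]
  r2 -= -2·r0 → [0,-1,1]
  r2 -= -1·r1 → [0,0,2]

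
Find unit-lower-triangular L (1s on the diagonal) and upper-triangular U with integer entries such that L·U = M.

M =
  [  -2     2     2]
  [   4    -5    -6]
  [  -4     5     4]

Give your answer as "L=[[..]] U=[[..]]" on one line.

L=[[1,0,0],[-2,1,0],[2,-1,1]] U=[[-2,2,2],[0,-1,-2],[0,0,-2]]

  r1 -= -2·r0 → [0,-1,-2]
  r2 -= 2·r0 → [0,1,0]
  r2 -= -1·r1 → [0,0,-2]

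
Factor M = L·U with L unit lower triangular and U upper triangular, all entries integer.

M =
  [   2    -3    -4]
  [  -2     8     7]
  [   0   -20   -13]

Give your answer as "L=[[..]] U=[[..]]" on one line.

L=[[1,0,0],[-1,1,0],[0,-4,1]] U=[[2,-3,-4],[0,5,3],[0,0,-1]]

  r1 -= -1·r0 → [0,5,3]
  r2 -= 0·r0 → [0,-20,-13]
  r2 -= -4·r1 → [0,0,-1]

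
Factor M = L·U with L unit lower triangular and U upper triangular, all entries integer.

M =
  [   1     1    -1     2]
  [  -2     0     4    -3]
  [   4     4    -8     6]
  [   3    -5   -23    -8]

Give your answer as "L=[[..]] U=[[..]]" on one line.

L=[[1,0,0,0],[-2,1,0,0],[4,0,1,0],[3,-4,3,1]] U=[[1,1,-1,2],[0,2,2,1],[0,0,-4,-2],[0,0,0,-4]]

  row1 -= -2·row0 → [0,2,2,1]
  row2 -= 4·row0 → [0,0,-4,-2]
  row3 -= 3·row0 → [0,-8,-20,-14]
  row2 -= 0·row1 → [0,0,-4,-2]
  row3 -= -4·row1 → [0,0,-12,-10]
  row3 -= 3·row2 → [0,0,0,-4]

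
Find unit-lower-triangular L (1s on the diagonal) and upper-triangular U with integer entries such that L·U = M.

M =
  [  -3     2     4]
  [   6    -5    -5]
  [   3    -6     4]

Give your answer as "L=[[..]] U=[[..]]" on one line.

L=[[1,0,0],[-2,1,0],[-1,4,1]] U=[[-3,2,4],[0,-1,3],[0,0,-4]]

  row1 -= -2·row0 → [0,-1,3]
  row2 -= -1·row0 → [0,-4,8]
  row2 -= 4·row1 → [0,0,-4]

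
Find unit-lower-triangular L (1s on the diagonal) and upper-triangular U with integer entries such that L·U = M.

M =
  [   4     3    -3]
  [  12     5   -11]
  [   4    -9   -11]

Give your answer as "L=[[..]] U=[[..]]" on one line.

L=[[1,0,0],[3,1,0],[1,3,1]] U=[[4,3,-3],[0,-4,-2],[0,0,-2]]

  r1 -= 3·r0 → [0,-4,-2]
  r2 -= 1·r0 → [0,-12,-8]
  r2 -= 3·r1 → [0,0,-2]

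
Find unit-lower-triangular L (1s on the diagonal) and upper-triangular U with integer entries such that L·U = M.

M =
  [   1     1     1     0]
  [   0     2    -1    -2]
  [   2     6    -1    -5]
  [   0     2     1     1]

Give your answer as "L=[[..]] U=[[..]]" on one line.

  R1 -= 0·R0 → [0,2,-1,-2]
  R2 -= 2·R0 → [0,4,-3,-5]
  R3 -= 0·R0 → [0,2,1,1]
  R2 -= 2·R1 → [0,0,-1,-1]
  R3 -= 1·R1 → [0,0,2,3]
  R3 -= -2·R2 → [0,0,0,1]

L=[[1,0,0,0],[0,1,0,0],[2,2,1,0],[0,1,-2,1]] U=[[1,1,1,0],[0,2,-1,-2],[0,0,-1,-1],[0,0,0,1]]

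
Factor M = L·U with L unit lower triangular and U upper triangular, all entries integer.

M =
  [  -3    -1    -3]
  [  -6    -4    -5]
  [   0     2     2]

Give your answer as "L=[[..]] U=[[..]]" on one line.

L=[[1,0,0],[2,1,0],[0,-1,1]] U=[[-3,-1,-3],[0,-2,1],[0,0,3]]

  r1 -= 2·r0 → [0,-2,1]
  r2 -= 0·r0 → [0,2,2]
  r2 -= -1·r1 → [0,0,3]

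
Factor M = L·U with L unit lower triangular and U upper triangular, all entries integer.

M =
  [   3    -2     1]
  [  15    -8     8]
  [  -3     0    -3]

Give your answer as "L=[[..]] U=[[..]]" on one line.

  row1 -= 5·row0 → [0,2,3]
  row2 -= -1·row0 → [0,-2,-2]
  row2 -= -1·row1 → [0,0,1]

L=[[1,0,0],[5,1,0],[-1,-1,1]] U=[[3,-2,1],[0,2,3],[0,0,1]]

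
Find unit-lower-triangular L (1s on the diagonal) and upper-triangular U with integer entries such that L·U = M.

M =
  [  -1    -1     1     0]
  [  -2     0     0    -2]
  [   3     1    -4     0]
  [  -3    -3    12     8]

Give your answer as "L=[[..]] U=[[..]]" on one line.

  R1 -= 2·R0 → [0,2,-2,-2]
  R2 -= -3·R0 → [0,-2,-1,0]
  R3 -= 3·R0 → [0,0,9,8]
  R2 -= -1·R1 → [0,0,-3,-2]
  R3 -= 0·R1 → [0,0,9,8]
  R3 -= -3·R2 → [0,0,0,2]

L=[[1,0,0,0],[2,1,0,0],[-3,-1,1,0],[3,0,-3,1]] U=[[-1,-1,1,0],[0,2,-2,-2],[0,0,-3,-2],[0,0,0,2]]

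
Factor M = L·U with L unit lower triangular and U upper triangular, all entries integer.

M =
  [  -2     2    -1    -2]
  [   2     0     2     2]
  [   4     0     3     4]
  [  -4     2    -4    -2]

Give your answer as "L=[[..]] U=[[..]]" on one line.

  r1 -= -1·r0 → [0,2,1,0]
  r2 -= -2·r0 → [0,4,1,0]
  r3 -= 2·r0 → [0,-2,-2,2]
  r2 -= 2·r1 → [0,0,-1,0]
  r3 -= -1·r1 → [0,0,-1,2]
  r3 -= 1·r2 → [0,0,0,2]

L=[[1,0,0,0],[-1,1,0,0],[-2,2,1,0],[2,-1,1,1]] U=[[-2,2,-1,-2],[0,2,1,0],[0,0,-1,0],[0,0,0,2]]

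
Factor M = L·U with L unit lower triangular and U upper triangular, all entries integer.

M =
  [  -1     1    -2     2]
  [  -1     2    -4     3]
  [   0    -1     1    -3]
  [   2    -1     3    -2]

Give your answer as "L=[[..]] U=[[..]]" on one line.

L=[[1,0,0,0],[1,1,0,0],[0,-1,1,0],[-2,1,-1,1]] U=[[-1,1,-2,2],[0,1,-2,1],[0,0,-1,-2],[0,0,0,-1]]

  R1 -= 1·R0 → [0,1,-2,1]
  R2 -= 0·R0 → [0,-1,1,-3]
  R3 -= -2·R0 → [0,1,-1,2]
  R2 -= -1·R1 → [0,0,-1,-2]
  R3 -= 1·R1 → [0,0,1,1]
  R3 -= -1·R2 → [0,0,0,-1]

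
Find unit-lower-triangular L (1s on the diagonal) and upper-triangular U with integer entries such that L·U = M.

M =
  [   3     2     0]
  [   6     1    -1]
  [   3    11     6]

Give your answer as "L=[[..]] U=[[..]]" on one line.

L=[[1,0,0],[2,1,0],[1,-3,1]] U=[[3,2,0],[0,-3,-1],[0,0,3]]

  row1 -= 2·row0 → [0,-3,-1]
  row2 -= 1·row0 → [0,9,6]
  row2 -= -3·row1 → [0,0,3]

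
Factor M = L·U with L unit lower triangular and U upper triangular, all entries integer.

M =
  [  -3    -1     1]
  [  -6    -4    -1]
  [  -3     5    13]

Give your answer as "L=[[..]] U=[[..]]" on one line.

  row1 -= 2·row0 → [0,-2,-3]
  row2 -= 1·row0 → [0,6,12]
  row2 -= -3·row1 → [0,0,3]

L=[[1,0,0],[2,1,0],[1,-3,1]] U=[[-3,-1,1],[0,-2,-3],[0,0,3]]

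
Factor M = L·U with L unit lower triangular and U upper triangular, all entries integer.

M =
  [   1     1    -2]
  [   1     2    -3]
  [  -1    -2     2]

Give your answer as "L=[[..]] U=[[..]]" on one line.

  row1 -= 1·row0 → [0,1,-1]
  row2 -= -1·row0 → [0,-1,0]
  row2 -= -1·row1 → [0,0,-1]

L=[[1,0,0],[1,1,0],[-1,-1,1]] U=[[1,1,-2],[0,1,-1],[0,0,-1]]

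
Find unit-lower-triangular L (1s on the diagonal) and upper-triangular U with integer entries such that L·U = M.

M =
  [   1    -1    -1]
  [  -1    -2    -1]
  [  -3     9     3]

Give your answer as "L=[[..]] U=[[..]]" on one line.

  R1 -= -1·R0 → [0,-3,-2]
  R2 -= -3·R0 → [0,6,0]
  R2 -= -2·R1 → [0,0,-4]

L=[[1,0,0],[-1,1,0],[-3,-2,1]] U=[[1,-1,-1],[0,-3,-2],[0,0,-4]]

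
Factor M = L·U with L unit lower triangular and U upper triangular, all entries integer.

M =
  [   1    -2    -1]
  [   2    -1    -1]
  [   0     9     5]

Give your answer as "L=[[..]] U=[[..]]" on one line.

  R1 -= 2·R0 → [0,3,1]
  R2 -= 0·R0 → [0,9,5]
  R2 -= 3·R1 → [0,0,2]

L=[[1,0,0],[2,1,0],[0,3,1]] U=[[1,-2,-1],[0,3,1],[0,0,2]]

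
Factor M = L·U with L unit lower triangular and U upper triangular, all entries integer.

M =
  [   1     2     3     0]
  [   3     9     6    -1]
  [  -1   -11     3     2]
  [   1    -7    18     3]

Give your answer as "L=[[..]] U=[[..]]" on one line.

  row1 -= 3·row0 → [0,3,-3,-1]
  row2 -= -1·row0 → [0,-9,6,2]
  row3 -= 1·row0 → [0,-9,15,3]
  row2 -= -3·row1 → [0,0,-3,-1]
  row3 -= -3·row1 → [0,0,6,0]
  row3 -= -2·row2 → [0,0,0,-2]

L=[[1,0,0,0],[3,1,0,0],[-1,-3,1,0],[1,-3,-2,1]] U=[[1,2,3,0],[0,3,-3,-1],[0,0,-3,-1],[0,0,0,-2]]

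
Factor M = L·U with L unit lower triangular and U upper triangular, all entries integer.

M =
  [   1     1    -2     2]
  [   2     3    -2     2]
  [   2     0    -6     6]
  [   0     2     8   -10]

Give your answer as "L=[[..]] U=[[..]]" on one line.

  R1 -= 2·R0 → [0,1,2,-2]
  R2 -= 2·R0 → [0,-2,-2,2]
  R3 -= 0·R0 → [0,2,8,-10]
  R2 -= -2·R1 → [0,0,2,-2]
  R3 -= 2·R1 → [0,0,4,-6]
  R3 -= 2·R2 → [0,0,0,-2]

L=[[1,0,0,0],[2,1,0,0],[2,-2,1,0],[0,2,2,1]] U=[[1,1,-2,2],[0,1,2,-2],[0,0,2,-2],[0,0,0,-2]]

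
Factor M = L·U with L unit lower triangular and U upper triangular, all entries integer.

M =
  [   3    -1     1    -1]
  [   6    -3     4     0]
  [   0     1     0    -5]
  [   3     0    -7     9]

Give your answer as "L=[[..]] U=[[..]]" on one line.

  R1 -= 2·R0 → [0,-1,2,2]
  R2 -= 0·R0 → [0,1,0,-5]
  R3 -= 1·R0 → [0,1,-8,10]
  R2 -= -1·R1 → [0,0,2,-3]
  R3 -= -1·R1 → [0,0,-6,12]
  R3 -= -3·R2 → [0,0,0,3]

L=[[1,0,0,0],[2,1,0,0],[0,-1,1,0],[1,-1,-3,1]] U=[[3,-1,1,-1],[0,-1,2,2],[0,0,2,-3],[0,0,0,3]]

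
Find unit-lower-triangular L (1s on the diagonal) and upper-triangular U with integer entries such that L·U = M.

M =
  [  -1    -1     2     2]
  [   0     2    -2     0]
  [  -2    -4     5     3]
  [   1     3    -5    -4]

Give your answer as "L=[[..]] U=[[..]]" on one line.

L=[[1,0,0,0],[0,1,0,0],[2,-1,1,0],[-1,1,1,1]] U=[[-1,-1,2,2],[0,2,-2,0],[0,0,-1,-1],[0,0,0,-1]]

  R1 -= 0·R0 → [0,2,-2,0]
  R2 -= 2·R0 → [0,-2,1,-1]
  R3 -= -1·R0 → [0,2,-3,-2]
  R2 -= -1·R1 → [0,0,-1,-1]
  R3 -= 1·R1 → [0,0,-1,-2]
  R3 -= 1·R2 → [0,0,0,-1]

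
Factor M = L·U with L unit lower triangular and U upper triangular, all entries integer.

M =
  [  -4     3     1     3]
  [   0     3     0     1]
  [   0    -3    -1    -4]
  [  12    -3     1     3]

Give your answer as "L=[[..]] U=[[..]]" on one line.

  row1 -= 0·row0 → [0,3,0,1]
  row2 -= 0·row0 → [0,-3,-1,-4]
  row3 -= -3·row0 → [0,6,4,12]
  row2 -= -1·row1 → [0,0,-1,-3]
  row3 -= 2·row1 → [0,0,4,10]
  row3 -= -4·row2 → [0,0,0,-2]

L=[[1,0,0,0],[0,1,0,0],[0,-1,1,0],[-3,2,-4,1]] U=[[-4,3,1,3],[0,3,0,1],[0,0,-1,-3],[0,0,0,-2]]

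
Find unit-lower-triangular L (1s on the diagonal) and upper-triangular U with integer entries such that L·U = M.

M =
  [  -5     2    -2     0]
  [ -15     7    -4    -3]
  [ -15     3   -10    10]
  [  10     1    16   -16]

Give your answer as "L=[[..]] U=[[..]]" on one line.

L=[[1,0,0,0],[3,1,0,0],[3,-3,1,0],[-2,5,1,1]] U=[[-5,2,-2,0],[0,1,2,-3],[0,0,2,1],[0,0,0,-2]]

  R1 -= 3·R0 → [0,1,2,-3]
  R2 -= 3·R0 → [0,-3,-4,10]
  R3 -= -2·R0 → [0,5,12,-16]
  R2 -= -3·R1 → [0,0,2,1]
  R3 -= 5·R1 → [0,0,2,-1]
  R3 -= 1·R2 → [0,0,0,-2]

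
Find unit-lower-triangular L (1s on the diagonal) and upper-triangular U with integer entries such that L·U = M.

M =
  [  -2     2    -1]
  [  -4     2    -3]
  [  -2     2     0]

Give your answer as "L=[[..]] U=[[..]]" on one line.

L=[[1,0,0],[2,1,0],[1,0,1]] U=[[-2,2,-1],[0,-2,-1],[0,0,1]]

  row1 -= 2·row0 → [0,-2,-1]
  row2 -= 1·row0 → [0,0,1]
  row2 -= 0·row1 → [0,0,1]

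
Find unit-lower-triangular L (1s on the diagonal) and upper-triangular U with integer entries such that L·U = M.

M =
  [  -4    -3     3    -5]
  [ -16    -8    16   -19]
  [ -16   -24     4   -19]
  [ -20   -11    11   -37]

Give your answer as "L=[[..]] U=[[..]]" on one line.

  row1 -= 4·row0 → [0,4,4,1]
  row2 -= 4·row0 → [0,-12,-8,1]
  row3 -= 5·row0 → [0,4,-4,-12]
  row2 -= -3·row1 → [0,0,4,4]
  row3 -= 1·row1 → [0,0,-8,-13]
  row3 -= -2·row2 → [0,0,0,-5]

L=[[1,0,0,0],[4,1,0,0],[4,-3,1,0],[5,1,-2,1]] U=[[-4,-3,3,-5],[0,4,4,1],[0,0,4,4],[0,0,0,-5]]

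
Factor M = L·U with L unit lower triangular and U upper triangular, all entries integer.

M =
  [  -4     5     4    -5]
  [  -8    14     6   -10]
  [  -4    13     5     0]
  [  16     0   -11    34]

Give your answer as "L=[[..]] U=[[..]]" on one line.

L=[[1,0,0,0],[2,1,0,0],[1,2,1,0],[-4,5,3,1]] U=[[-4,5,4,-5],[0,4,-2,0],[0,0,5,5],[0,0,0,-1]]

  row1 -= 2·row0 → [0,4,-2,0]
  row2 -= 1·row0 → [0,8,1,5]
  row3 -= -4·row0 → [0,20,5,14]
  row2 -= 2·row1 → [0,0,5,5]
  row3 -= 5·row1 → [0,0,15,14]
  row3 -= 3·row2 → [0,0,0,-1]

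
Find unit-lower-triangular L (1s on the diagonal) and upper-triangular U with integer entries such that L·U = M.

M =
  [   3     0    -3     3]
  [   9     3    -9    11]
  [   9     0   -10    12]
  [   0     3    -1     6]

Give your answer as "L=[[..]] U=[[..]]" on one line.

  row1 -= 3·row0 → [0,3,0,2]
  row2 -= 3·row0 → [0,0,-1,3]
  row3 -= 0·row0 → [0,3,-1,6]
  row2 -= 0·row1 → [0,0,-1,3]
  row3 -= 1·row1 → [0,0,-1,4]
  row3 -= 1·row2 → [0,0,0,1]

L=[[1,0,0,0],[3,1,0,0],[3,0,1,0],[0,1,1,1]] U=[[3,0,-3,3],[0,3,0,2],[0,0,-1,3],[0,0,0,1]]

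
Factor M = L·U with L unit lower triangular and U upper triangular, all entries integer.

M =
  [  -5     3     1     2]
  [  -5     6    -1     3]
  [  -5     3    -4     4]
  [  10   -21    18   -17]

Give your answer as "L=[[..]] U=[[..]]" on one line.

L=[[1,0,0,0],[1,1,0,0],[1,0,1,0],[-2,-5,-2,1]] U=[[-5,3,1,2],[0,3,-2,1],[0,0,-5,2],[0,0,0,-4]]

  row1 -= 1·row0 → [0,3,-2,1]
  row2 -= 1·row0 → [0,0,-5,2]
  row3 -= -2·row0 → [0,-15,20,-13]
  row2 -= 0·row1 → [0,0,-5,2]
  row3 -= -5·row1 → [0,0,10,-8]
  row3 -= -2·row2 → [0,0,0,-4]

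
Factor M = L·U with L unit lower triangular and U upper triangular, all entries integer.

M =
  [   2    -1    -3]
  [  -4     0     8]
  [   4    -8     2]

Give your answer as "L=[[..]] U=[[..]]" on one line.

  R1 -= -2·R0 → [0,-2,2]
  R2 -= 2·R0 → [0,-6,8]
  R2 -= 3·R1 → [0,0,2]

L=[[1,0,0],[-2,1,0],[2,3,1]] U=[[2,-1,-3],[0,-2,2],[0,0,2]]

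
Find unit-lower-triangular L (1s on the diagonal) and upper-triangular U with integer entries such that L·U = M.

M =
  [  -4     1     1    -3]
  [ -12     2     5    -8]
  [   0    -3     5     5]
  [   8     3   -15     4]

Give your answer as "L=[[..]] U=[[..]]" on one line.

L=[[1,0,0,0],[3,1,0,0],[0,3,1,0],[-2,-5,3,1]] U=[[-4,1,1,-3],[0,-1,2,1],[0,0,-1,2],[0,0,0,-3]]

  r1 -= 3·r0 → [0,-1,2,1]
  r2 -= 0·r0 → [0,-3,5,5]
  r3 -= -2·r0 → [0,5,-13,-2]
  r2 -= 3·r1 → [0,0,-1,2]
  r3 -= -5·r1 → [0,0,-3,3]
  r3 -= 3·r2 → [0,0,0,-3]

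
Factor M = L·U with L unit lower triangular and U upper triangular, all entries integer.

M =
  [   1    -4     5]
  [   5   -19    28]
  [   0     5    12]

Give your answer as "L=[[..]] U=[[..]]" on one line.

L=[[1,0,0],[5,1,0],[0,5,1]] U=[[1,-4,5],[0,1,3],[0,0,-3]]

  R1 -= 5·R0 → [0,1,3]
  R2 -= 0·R0 → [0,5,12]
  R2 -= 5·R1 → [0,0,-3]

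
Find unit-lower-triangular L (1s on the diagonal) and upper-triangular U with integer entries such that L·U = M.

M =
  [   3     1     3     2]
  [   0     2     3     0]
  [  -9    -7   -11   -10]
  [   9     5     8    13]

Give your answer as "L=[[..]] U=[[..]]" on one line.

L=[[1,0,0,0],[0,1,0,0],[-3,-2,1,0],[3,1,-1,1]] U=[[3,1,3,2],[0,2,3,0],[0,0,4,-4],[0,0,0,3]]

  row1 -= 0·row0 → [0,2,3,0]
  row2 -= -3·row0 → [0,-4,-2,-4]
  row3 -= 3·row0 → [0,2,-1,7]
  row2 -= -2·row1 → [0,0,4,-4]
  row3 -= 1·row1 → [0,0,-4,7]
  row3 -= -1·row2 → [0,0,0,3]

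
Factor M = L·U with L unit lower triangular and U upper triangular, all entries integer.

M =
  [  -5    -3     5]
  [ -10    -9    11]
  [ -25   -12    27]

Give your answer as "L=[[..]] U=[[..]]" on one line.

  r1 -= 2·r0 → [0,-3,1]
  r2 -= 5·r0 → [0,3,2]
  r2 -= -1·r1 → [0,0,3]

L=[[1,0,0],[2,1,0],[5,-1,1]] U=[[-5,-3,5],[0,-3,1],[0,0,3]]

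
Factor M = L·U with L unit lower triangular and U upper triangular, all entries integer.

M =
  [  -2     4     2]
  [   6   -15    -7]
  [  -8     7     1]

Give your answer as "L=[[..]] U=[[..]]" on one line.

  R1 -= -3·R0 → [0,-3,-1]
  R2 -= 4·R0 → [0,-9,-7]
  R2 -= 3·R1 → [0,0,-4]

L=[[1,0,0],[-3,1,0],[4,3,1]] U=[[-2,4,2],[0,-3,-1],[0,0,-4]]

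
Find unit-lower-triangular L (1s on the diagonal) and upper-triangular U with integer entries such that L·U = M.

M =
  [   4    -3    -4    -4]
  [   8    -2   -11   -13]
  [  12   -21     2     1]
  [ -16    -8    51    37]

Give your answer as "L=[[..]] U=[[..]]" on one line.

  row1 -= 2·row0 → [0,4,-3,-5]
  row2 -= 3·row0 → [0,-12,14,13]
  row3 -= -4·row0 → [0,-20,35,21]
  row2 -= -3·row1 → [0,0,5,-2]
  row3 -= -5·row1 → [0,0,20,-4]
  row3 -= 4·row2 → [0,0,0,4]

L=[[1,0,0,0],[2,1,0,0],[3,-3,1,0],[-4,-5,4,1]] U=[[4,-3,-4,-4],[0,4,-3,-5],[0,0,5,-2],[0,0,0,4]]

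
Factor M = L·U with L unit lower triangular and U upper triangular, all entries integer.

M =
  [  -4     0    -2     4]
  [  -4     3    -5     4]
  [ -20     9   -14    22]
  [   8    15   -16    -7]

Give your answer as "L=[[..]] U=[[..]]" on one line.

  R1 -= 1·R0 → [0,3,-3,0]
  R2 -= 5·R0 → [0,9,-4,2]
  R3 -= -2·R0 → [0,15,-20,1]
  R2 -= 3·R1 → [0,0,5,2]
  R3 -= 5·R1 → [0,0,-5,1]
  R3 -= -1·R2 → [0,0,0,3]

L=[[1,0,0,0],[1,1,0,0],[5,3,1,0],[-2,5,-1,1]] U=[[-4,0,-2,4],[0,3,-3,0],[0,0,5,2],[0,0,0,3]]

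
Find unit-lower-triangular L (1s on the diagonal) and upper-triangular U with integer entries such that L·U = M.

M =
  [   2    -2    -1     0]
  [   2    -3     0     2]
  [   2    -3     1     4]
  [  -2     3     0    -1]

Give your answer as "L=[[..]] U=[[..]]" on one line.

  r1 -= 1·r0 → [0,-1,1,2]
  r2 -= 1·r0 → [0,-1,2,4]
  r3 -= -1·r0 → [0,1,-1,-1]
  r2 -= 1·r1 → [0,0,1,2]
  r3 -= -1·r1 → [0,0,0,1]
  r3 -= 0·r2 → [0,0,0,1]

L=[[1,0,0,0],[1,1,0,0],[1,1,1,0],[-1,-1,0,1]] U=[[2,-2,-1,0],[0,-1,1,2],[0,0,1,2],[0,0,0,1]]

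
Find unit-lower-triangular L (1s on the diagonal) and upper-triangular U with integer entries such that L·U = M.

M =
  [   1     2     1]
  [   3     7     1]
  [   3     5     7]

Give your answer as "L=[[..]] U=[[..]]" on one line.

L=[[1,0,0],[3,1,0],[3,-1,1]] U=[[1,2,1],[0,1,-2],[0,0,2]]

  row1 -= 3·row0 → [0,1,-2]
  row2 -= 3·row0 → [0,-1,4]
  row2 -= -1·row1 → [0,0,2]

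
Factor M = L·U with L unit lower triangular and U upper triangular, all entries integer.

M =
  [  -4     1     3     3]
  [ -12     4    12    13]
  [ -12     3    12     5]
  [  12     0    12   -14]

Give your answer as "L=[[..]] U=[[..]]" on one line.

  R1 -= 3·R0 → [0,1,3,4]
  R2 -= 3·R0 → [0,0,3,-4]
  R3 -= -3·R0 → [0,3,21,-5]
  R2 -= 0·R1 → [0,0,3,-4]
  R3 -= 3·R1 → [0,0,12,-17]
  R3 -= 4·R2 → [0,0,0,-1]

L=[[1,0,0,0],[3,1,0,0],[3,0,1,0],[-3,3,4,1]] U=[[-4,1,3,3],[0,1,3,4],[0,0,3,-4],[0,0,0,-1]]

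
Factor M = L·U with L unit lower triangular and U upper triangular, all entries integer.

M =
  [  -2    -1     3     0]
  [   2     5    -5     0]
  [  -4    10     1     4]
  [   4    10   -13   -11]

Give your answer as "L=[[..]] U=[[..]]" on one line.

L=[[1,0,0,0],[-1,1,0,0],[2,3,1,0],[-2,2,-3,1]] U=[[-2,-1,3,0],[0,4,-2,0],[0,0,1,4],[0,0,0,1]]

  row1 -= -1·row0 → [0,4,-2,0]
  row2 -= 2·row0 → [0,12,-5,4]
  row3 -= -2·row0 → [0,8,-7,-11]
  row2 -= 3·row1 → [0,0,1,4]
  row3 -= 2·row1 → [0,0,-3,-11]
  row3 -= -3·row2 → [0,0,0,1]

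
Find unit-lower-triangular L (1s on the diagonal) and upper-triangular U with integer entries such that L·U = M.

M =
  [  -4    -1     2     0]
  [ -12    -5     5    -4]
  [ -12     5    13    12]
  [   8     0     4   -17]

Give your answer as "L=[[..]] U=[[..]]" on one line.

  R1 -= 3·R0 → [0,-2,-1,-4]
  R2 -= 3·R0 → [0,8,7,12]
  R3 -= -2·R0 → [0,-2,8,-17]
  R2 -= -4·R1 → [0,0,3,-4]
  R3 -= 1·R1 → [0,0,9,-13]
  R3 -= 3·R2 → [0,0,0,-1]

L=[[1,0,0,0],[3,1,0,0],[3,-4,1,0],[-2,1,3,1]] U=[[-4,-1,2,0],[0,-2,-1,-4],[0,0,3,-4],[0,0,0,-1]]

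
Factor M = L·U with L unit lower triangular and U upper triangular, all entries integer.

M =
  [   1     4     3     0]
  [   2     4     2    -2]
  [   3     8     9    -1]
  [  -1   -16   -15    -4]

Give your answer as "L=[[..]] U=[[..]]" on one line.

L=[[1,0,0,0],[2,1,0,0],[3,1,1,0],[-1,3,0,1]] U=[[1,4,3,0],[0,-4,-4,-2],[0,0,4,1],[0,0,0,2]]

  r1 -= 2·r0 → [0,-4,-4,-2]
  r2 -= 3·r0 → [0,-4,0,-1]
  r3 -= -1·r0 → [0,-12,-12,-4]
  r2 -= 1·r1 → [0,0,4,1]
  r3 -= 3·r1 → [0,0,0,2]
  r3 -= 0·r2 → [0,0,0,2]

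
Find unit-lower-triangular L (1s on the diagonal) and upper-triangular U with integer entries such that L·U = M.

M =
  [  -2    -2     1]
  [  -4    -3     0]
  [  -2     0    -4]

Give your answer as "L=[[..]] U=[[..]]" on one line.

L=[[1,0,0],[2,1,0],[1,2,1]] U=[[-2,-2,1],[0,1,-2],[0,0,-1]]

  R1 -= 2·R0 → [0,1,-2]
  R2 -= 1·R0 → [0,2,-5]
  R2 -= 2·R1 → [0,0,-1]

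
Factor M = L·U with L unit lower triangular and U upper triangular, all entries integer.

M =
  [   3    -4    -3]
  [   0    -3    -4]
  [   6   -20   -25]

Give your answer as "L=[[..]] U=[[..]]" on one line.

  R1 -= 0·R0 → [0,-3,-4]
  R2 -= 2·R0 → [0,-12,-19]
  R2 -= 4·R1 → [0,0,-3]

L=[[1,0,0],[0,1,0],[2,4,1]] U=[[3,-4,-3],[0,-3,-4],[0,0,-3]]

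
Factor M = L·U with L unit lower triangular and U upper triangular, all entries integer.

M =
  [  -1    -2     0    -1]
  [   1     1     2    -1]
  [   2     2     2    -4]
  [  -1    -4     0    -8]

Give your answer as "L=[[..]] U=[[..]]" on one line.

  r1 -= -1·r0 → [0,-1,2,-2]
  r2 -= -2·r0 → [0,-2,2,-6]
  r3 -= 1·r0 → [0,-2,0,-7]
  r2 -= 2·r1 → [0,0,-2,-2]
  r3 -= 2·r1 → [0,0,-4,-3]
  r3 -= 2·r2 → [0,0,0,1]

L=[[1,0,0,0],[-1,1,0,0],[-2,2,1,0],[1,2,2,1]] U=[[-1,-2,0,-1],[0,-1,2,-2],[0,0,-2,-2],[0,0,0,1]]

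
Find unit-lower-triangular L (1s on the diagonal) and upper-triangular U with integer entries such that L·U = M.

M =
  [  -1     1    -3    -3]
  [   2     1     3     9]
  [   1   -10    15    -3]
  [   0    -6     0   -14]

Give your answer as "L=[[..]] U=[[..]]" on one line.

L=[[1,0,0,0],[-2,1,0,0],[-1,-3,1,0],[0,-2,-2,1]] U=[[-1,1,-3,-3],[0,3,-3,3],[0,0,3,3],[0,0,0,-2]]

  r1 -= -2·r0 → [0,3,-3,3]
  r2 -= -1·r0 → [0,-9,12,-6]
  r3 -= 0·r0 → [0,-6,0,-14]
  r2 -= -3·r1 → [0,0,3,3]
  r3 -= -2·r1 → [0,0,-6,-8]
  r3 -= -2·r2 → [0,0,0,-2]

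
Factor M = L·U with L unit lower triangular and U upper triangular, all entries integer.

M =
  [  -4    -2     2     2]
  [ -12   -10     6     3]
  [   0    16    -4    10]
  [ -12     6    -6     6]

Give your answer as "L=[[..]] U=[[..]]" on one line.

L=[[1,0,0,0],[3,1,0,0],[0,-4,1,0],[3,-3,3,1]] U=[[-4,-2,2,2],[0,-4,0,-3],[0,0,-4,-2],[0,0,0,-3]]

  R1 -= 3·R0 → [0,-4,0,-3]
  R2 -= 0·R0 → [0,16,-4,10]
  R3 -= 3·R0 → [0,12,-12,0]
  R2 -= -4·R1 → [0,0,-4,-2]
  R3 -= -3·R1 → [0,0,-12,-9]
  R3 -= 3·R2 → [0,0,0,-3]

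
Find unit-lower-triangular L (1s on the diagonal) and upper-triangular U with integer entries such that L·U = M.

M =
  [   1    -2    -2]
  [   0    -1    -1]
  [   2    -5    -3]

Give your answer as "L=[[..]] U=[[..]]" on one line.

L=[[1,0,0],[0,1,0],[2,1,1]] U=[[1,-2,-2],[0,-1,-1],[0,0,2]]

  row1 -= 0·row0 → [0,-1,-1]
  row2 -= 2·row0 → [0,-1,1]
  row2 -= 1·row1 → [0,0,2]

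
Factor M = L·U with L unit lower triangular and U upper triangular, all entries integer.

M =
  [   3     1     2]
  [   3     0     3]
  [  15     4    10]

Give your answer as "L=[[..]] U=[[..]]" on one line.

L=[[1,0,0],[1,1,0],[5,1,1]] U=[[3,1,2],[0,-1,1],[0,0,-1]]

  r1 -= 1·r0 → [0,-1,1]
  r2 -= 5·r0 → [0,-1,0]
  r2 -= 1·r1 → [0,0,-1]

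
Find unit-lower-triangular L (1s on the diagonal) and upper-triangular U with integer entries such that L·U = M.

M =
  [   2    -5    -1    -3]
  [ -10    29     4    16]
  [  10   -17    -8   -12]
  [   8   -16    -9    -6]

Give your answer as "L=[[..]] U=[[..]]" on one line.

L=[[1,0,0,0],[-5,1,0,0],[5,2,1,0],[4,1,4,1]] U=[[2,-5,-1,-3],[0,4,-1,1],[0,0,-1,1],[0,0,0,1]]

  row1 -= -5·row0 → [0,4,-1,1]
  row2 -= 5·row0 → [0,8,-3,3]
  row3 -= 4·row0 → [0,4,-5,6]
  row2 -= 2·row1 → [0,0,-1,1]
  row3 -= 1·row1 → [0,0,-4,5]
  row3 -= 4·row2 → [0,0,0,1]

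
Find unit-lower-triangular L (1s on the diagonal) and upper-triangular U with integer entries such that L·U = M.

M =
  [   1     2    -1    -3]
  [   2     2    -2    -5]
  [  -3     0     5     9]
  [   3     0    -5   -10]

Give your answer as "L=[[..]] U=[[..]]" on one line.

  r1 -= 2·r0 → [0,-2,0,1]
  r2 -= -3·r0 → [0,6,2,0]
  r3 -= 3·r0 → [0,-6,-2,-1]
  r2 -= -3·r1 → [0,0,2,3]
  r3 -= 3·r1 → [0,0,-2,-4]
  r3 -= -1·r2 → [0,0,0,-1]

L=[[1,0,0,0],[2,1,0,0],[-3,-3,1,0],[3,3,-1,1]] U=[[1,2,-1,-3],[0,-2,0,1],[0,0,2,3],[0,0,0,-1]]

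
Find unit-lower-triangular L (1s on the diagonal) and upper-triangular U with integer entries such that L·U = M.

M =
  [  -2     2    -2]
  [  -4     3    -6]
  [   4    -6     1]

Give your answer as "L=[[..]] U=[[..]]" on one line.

  R1 -= 2·R0 → [0,-1,-2]
  R2 -= -2·R0 → [0,-2,-3]
  R2 -= 2·R1 → [0,0,1]

L=[[1,0,0],[2,1,0],[-2,2,1]] U=[[-2,2,-2],[0,-1,-2],[0,0,1]]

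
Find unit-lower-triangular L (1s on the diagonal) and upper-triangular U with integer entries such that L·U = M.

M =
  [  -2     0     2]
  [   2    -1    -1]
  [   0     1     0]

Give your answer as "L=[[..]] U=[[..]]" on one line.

  row1 -= -1·row0 → [0,-1,1]
  row2 -= 0·row0 → [0,1,0]
  row2 -= -1·row1 → [0,0,1]

L=[[1,0,0],[-1,1,0],[0,-1,1]] U=[[-2,0,2],[0,-1,1],[0,0,1]]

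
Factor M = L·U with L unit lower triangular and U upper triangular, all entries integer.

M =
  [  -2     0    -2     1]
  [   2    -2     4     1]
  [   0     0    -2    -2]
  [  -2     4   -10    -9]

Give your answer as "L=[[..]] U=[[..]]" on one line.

L=[[1,0,0,0],[-1,1,0,0],[0,0,1,0],[1,-2,2,1]] U=[[-2,0,-2,1],[0,-2,2,2],[0,0,-2,-2],[0,0,0,-2]]

  R1 -= -1·R0 → [0,-2,2,2]
  R2 -= 0·R0 → [0,0,-2,-2]
  R3 -= 1·R0 → [0,4,-8,-10]
  R2 -= 0·R1 → [0,0,-2,-2]
  R3 -= -2·R1 → [0,0,-4,-6]
  R3 -= 2·R2 → [0,0,0,-2]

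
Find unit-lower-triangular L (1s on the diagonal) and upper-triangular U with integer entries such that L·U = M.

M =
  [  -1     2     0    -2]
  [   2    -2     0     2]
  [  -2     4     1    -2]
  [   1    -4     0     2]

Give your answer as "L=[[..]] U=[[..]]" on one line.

  row1 -= -2·row0 → [0,2,0,-2]
  row2 -= 2·row0 → [0,0,1,2]
  row3 -= -1·row0 → [0,-2,0,0]
  row2 -= 0·row1 → [0,0,1,2]
  row3 -= -1·row1 → [0,0,0,-2]
  row3 -= 0·row2 → [0,0,0,-2]

L=[[1,0,0,0],[-2,1,0,0],[2,0,1,0],[-1,-1,0,1]] U=[[-1,2,0,-2],[0,2,0,-2],[0,0,1,2],[0,0,0,-2]]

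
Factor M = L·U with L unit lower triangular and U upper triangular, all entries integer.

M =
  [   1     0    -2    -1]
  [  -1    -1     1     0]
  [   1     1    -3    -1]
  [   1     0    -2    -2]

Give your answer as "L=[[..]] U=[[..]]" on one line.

L=[[1,0,0,0],[-1,1,0,0],[1,-1,1,0],[1,0,0,1]] U=[[1,0,-2,-1],[0,-1,-1,-1],[0,0,-2,-1],[0,0,0,-1]]

  row1 -= -1·row0 → [0,-1,-1,-1]
  row2 -= 1·row0 → [0,1,-1,0]
  row3 -= 1·row0 → [0,0,0,-1]
  row2 -= -1·row1 → [0,0,-2,-1]
  row3 -= 0·row1 → [0,0,0,-1]
  row3 -= 0·row2 → [0,0,0,-1]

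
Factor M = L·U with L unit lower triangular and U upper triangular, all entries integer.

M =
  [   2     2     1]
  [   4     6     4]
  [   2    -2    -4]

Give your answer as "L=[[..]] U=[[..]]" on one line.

L=[[1,0,0],[2,1,0],[1,-2,1]] U=[[2,2,1],[0,2,2],[0,0,-1]]

  row1 -= 2·row0 → [0,2,2]
  row2 -= 1·row0 → [0,-4,-5]
  row2 -= -2·row1 → [0,0,-1]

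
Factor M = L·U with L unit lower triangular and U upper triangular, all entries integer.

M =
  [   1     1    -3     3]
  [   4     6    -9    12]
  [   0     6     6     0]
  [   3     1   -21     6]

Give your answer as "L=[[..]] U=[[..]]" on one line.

L=[[1,0,0,0],[4,1,0,0],[0,3,1,0],[3,-1,3,1]] U=[[1,1,-3,3],[0,2,3,0],[0,0,-3,0],[0,0,0,-3]]

  row1 -= 4·row0 → [0,2,3,0]
  row2 -= 0·row0 → [0,6,6,0]
  row3 -= 3·row0 → [0,-2,-12,-3]
  row2 -= 3·row1 → [0,0,-3,0]
  row3 -= -1·row1 → [0,0,-9,-3]
  row3 -= 3·row2 → [0,0,0,-3]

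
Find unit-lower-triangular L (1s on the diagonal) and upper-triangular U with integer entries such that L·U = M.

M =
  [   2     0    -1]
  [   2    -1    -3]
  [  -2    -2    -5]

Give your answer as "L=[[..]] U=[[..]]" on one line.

  r1 -= 1·r0 → [0,-1,-2]
  r2 -= -1·r0 → [0,-2,-6]
  r2 -= 2·r1 → [0,0,-2]

L=[[1,0,0],[1,1,0],[-1,2,1]] U=[[2,0,-1],[0,-1,-2],[0,0,-2]]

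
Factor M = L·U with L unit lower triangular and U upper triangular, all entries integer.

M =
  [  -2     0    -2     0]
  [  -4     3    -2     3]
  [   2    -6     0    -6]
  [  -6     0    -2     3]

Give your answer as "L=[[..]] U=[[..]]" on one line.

  R1 -= 2·R0 → [0,3,2,3]
  R2 -= -1·R0 → [0,-6,-2,-6]
  R3 -= 3·R0 → [0,0,4,3]
  R2 -= -2·R1 → [0,0,2,0]
  R3 -= 0·R1 → [0,0,4,3]
  R3 -= 2·R2 → [0,0,0,3]

L=[[1,0,0,0],[2,1,0,0],[-1,-2,1,0],[3,0,2,1]] U=[[-2,0,-2,0],[0,3,2,3],[0,0,2,0],[0,0,0,3]]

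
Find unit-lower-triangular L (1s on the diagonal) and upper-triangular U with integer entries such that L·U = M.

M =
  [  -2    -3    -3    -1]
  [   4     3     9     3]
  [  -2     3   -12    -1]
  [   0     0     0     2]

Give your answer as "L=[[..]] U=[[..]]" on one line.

L=[[1,0,0,0],[-2,1,0,0],[1,-2,1,0],[0,0,0,1]] U=[[-2,-3,-3,-1],[0,-3,3,1],[0,0,-3,2],[0,0,0,2]]

  R1 -= -2·R0 → [0,-3,3,1]
  R2 -= 1·R0 → [0,6,-9,0]
  R3 -= 0·R0 → [0,0,0,2]
  R2 -= -2·R1 → [0,0,-3,2]
  R3 -= 0·R1 → [0,0,0,2]
  R3 -= 0·R2 → [0,0,0,2]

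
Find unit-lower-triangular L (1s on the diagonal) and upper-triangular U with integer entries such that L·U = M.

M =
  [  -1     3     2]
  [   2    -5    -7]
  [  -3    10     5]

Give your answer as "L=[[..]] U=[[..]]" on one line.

  R1 -= -2·R0 → [0,1,-3]
  R2 -= 3·R0 → [0,1,-1]
  R2 -= 1·R1 → [0,0,2]

L=[[1,0,0],[-2,1,0],[3,1,1]] U=[[-1,3,2],[0,1,-3],[0,0,2]]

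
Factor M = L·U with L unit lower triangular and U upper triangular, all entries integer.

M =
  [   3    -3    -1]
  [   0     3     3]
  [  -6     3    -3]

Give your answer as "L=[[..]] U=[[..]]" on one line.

  r1 -= 0·r0 → [0,3,3]
  r2 -= -2·r0 → [0,-3,-5]
  r2 -= -1·r1 → [0,0,-2]

L=[[1,0,0],[0,1,0],[-2,-1,1]] U=[[3,-3,-1],[0,3,3],[0,0,-2]]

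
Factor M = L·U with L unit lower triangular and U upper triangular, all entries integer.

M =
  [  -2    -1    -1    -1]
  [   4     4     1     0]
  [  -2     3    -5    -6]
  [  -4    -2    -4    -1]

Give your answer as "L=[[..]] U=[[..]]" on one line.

L=[[1,0,0,0],[-2,1,0,0],[1,2,1,0],[2,0,1,1]] U=[[-2,-1,-1,-1],[0,2,-1,-2],[0,0,-2,-1],[0,0,0,2]]

  row1 -= -2·row0 → [0,2,-1,-2]
  row2 -= 1·row0 → [0,4,-4,-5]
  row3 -= 2·row0 → [0,0,-2,1]
  row2 -= 2·row1 → [0,0,-2,-1]
  row3 -= 0·row1 → [0,0,-2,1]
  row3 -= 1·row2 → [0,0,0,2]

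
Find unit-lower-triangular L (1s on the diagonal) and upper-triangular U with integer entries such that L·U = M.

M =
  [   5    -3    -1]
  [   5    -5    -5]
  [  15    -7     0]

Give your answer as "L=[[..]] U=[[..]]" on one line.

  row1 -= 1·row0 → [0,-2,-4]
  row2 -= 3·row0 → [0,2,3]
  row2 -= -1·row1 → [0,0,-1]

L=[[1,0,0],[1,1,0],[3,-1,1]] U=[[5,-3,-1],[0,-2,-4],[0,0,-1]]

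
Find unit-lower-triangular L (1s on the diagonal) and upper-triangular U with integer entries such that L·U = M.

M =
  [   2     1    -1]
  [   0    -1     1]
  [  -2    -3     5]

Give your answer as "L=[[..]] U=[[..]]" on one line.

L=[[1,0,0],[0,1,0],[-1,2,1]] U=[[2,1,-1],[0,-1,1],[0,0,2]]

  r1 -= 0·r0 → [0,-1,1]
  r2 -= -1·r0 → [0,-2,4]
  r2 -= 2·r1 → [0,0,2]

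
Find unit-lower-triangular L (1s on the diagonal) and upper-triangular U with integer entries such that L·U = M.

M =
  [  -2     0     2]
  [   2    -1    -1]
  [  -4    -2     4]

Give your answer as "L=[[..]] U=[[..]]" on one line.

  R1 -= -1·R0 → [0,-1,1]
  R2 -= 2·R0 → [0,-2,0]
  R2 -= 2·R1 → [0,0,-2]

L=[[1,0,0],[-1,1,0],[2,2,1]] U=[[-2,0,2],[0,-1,1],[0,0,-2]]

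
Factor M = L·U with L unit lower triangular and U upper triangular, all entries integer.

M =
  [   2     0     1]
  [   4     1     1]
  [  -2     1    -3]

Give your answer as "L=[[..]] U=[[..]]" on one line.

L=[[1,0,0],[2,1,0],[-1,1,1]] U=[[2,0,1],[0,1,-1],[0,0,-1]]

  R1 -= 2·R0 → [0,1,-1]
  R2 -= -1·R0 → [0,1,-2]
  R2 -= 1·R1 → [0,0,-1]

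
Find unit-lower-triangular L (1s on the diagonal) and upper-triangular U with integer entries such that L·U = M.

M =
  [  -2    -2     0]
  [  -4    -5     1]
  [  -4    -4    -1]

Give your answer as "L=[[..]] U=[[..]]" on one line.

L=[[1,0,0],[2,1,0],[2,0,1]] U=[[-2,-2,0],[0,-1,1],[0,0,-1]]

  r1 -= 2·r0 → [0,-1,1]
  r2 -= 2·r0 → [0,0,-1]
  r2 -= 0·r1 → [0,0,-1]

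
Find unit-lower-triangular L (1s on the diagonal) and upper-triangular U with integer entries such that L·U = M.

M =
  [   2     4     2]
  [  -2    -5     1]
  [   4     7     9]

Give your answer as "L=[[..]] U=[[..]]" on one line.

  row1 -= -1·row0 → [0,-1,3]
  row2 -= 2·row0 → [0,-1,5]
  row2 -= 1·row1 → [0,0,2]

L=[[1,0,0],[-1,1,0],[2,1,1]] U=[[2,4,2],[0,-1,3],[0,0,2]]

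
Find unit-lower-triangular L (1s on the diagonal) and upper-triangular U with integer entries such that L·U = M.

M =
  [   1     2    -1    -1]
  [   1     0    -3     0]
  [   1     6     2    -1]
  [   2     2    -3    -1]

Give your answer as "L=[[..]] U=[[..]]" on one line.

  row1 -= 1·row0 → [0,-2,-2,1]
  row2 -= 1·row0 → [0,4,3,0]
  row3 -= 2·row0 → [0,-2,-1,1]
  row2 -= -2·row1 → [0,0,-1,2]
  row3 -= 1·row1 → [0,0,1,0]
  row3 -= -1·row2 → [0,0,0,2]

L=[[1,0,0,0],[1,1,0,0],[1,-2,1,0],[2,1,-1,1]] U=[[1,2,-1,-1],[0,-2,-2,1],[0,0,-1,2],[0,0,0,2]]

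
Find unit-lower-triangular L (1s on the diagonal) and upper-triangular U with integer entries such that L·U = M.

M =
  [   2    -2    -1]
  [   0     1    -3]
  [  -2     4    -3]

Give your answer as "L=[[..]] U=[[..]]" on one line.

  r1 -= 0·r0 → [0,1,-3]
  r2 -= -1·r0 → [0,2,-4]
  r2 -= 2·r1 → [0,0,2]

L=[[1,0,0],[0,1,0],[-1,2,1]] U=[[2,-2,-1],[0,1,-3],[0,0,2]]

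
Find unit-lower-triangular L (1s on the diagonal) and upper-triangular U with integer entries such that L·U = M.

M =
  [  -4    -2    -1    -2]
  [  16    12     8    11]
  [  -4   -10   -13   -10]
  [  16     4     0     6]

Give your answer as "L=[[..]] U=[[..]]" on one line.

  r1 -= -4·r0 → [0,4,4,3]
  r2 -= 1·r0 → [0,-8,-12,-8]
  r3 -= -4·r0 → [0,-4,-4,-2]
  r2 -= -2·r1 → [0,0,-4,-2]
  r3 -= -1·r1 → [0,0,0,1]
  r3 -= 0·r2 → [0,0,0,1]

L=[[1,0,0,0],[-4,1,0,0],[1,-2,1,0],[-4,-1,0,1]] U=[[-4,-2,-1,-2],[0,4,4,3],[0,0,-4,-2],[0,0,0,1]]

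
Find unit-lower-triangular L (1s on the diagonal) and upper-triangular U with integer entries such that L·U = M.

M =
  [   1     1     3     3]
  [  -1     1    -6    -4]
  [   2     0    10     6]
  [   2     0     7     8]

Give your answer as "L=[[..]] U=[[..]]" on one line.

L=[[1,0,0,0],[-1,1,0,0],[2,-1,1,0],[2,-1,-2,1]] U=[[1,1,3,3],[0,2,-3,-1],[0,0,1,-1],[0,0,0,-1]]

  R1 -= -1·R0 → [0,2,-3,-1]
  R2 -= 2·R0 → [0,-2,4,0]
  R3 -= 2·R0 → [0,-2,1,2]
  R2 -= -1·R1 → [0,0,1,-1]
  R3 -= -1·R1 → [0,0,-2,1]
  R3 -= -2·R2 → [0,0,0,-1]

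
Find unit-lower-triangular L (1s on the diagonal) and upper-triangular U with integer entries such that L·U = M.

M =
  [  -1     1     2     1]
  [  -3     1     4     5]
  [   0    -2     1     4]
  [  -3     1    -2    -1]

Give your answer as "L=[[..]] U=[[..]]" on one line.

  r1 -= 3·r0 → [0,-2,-2,2]
  r2 -= 0·r0 → [0,-2,1,4]
  r3 -= 3·r0 → [0,-2,-8,-4]
  r2 -= 1·r1 → [0,0,3,2]
  r3 -= 1·r1 → [0,0,-6,-6]
  r3 -= -2·r2 → [0,0,0,-2]

L=[[1,0,0,0],[3,1,0,0],[0,1,1,0],[3,1,-2,1]] U=[[-1,1,2,1],[0,-2,-2,2],[0,0,3,2],[0,0,0,-2]]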